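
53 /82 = 0.65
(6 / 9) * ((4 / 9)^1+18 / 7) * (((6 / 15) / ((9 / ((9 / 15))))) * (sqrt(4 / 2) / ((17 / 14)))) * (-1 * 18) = -608 * sqrt(2) / 765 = -1.12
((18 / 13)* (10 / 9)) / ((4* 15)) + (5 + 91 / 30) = 3143 / 390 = 8.06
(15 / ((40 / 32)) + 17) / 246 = 29 / 246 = 0.12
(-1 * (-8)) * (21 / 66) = 28 / 11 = 2.55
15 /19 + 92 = 1763 /19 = 92.79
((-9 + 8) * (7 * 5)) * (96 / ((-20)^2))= -42 / 5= -8.40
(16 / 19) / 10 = 8 / 95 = 0.08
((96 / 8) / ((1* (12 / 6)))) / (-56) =-3 / 28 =-0.11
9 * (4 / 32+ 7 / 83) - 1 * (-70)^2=-3252349 / 664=-4898.12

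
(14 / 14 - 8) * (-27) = 189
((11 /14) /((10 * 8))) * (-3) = -33 /1120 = -0.03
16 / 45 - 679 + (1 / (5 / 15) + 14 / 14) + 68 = -27299 / 45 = -606.64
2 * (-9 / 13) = -18 / 13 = -1.38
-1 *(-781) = 781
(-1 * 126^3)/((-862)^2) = -500094/185761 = -2.69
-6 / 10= -3 / 5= -0.60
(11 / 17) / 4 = 11 / 68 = 0.16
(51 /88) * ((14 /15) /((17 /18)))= 63 /110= 0.57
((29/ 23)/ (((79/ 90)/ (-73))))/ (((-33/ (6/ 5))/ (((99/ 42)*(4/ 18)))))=25404/ 12719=2.00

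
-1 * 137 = -137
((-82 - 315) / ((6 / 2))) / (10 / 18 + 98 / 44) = -26202 / 551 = -47.55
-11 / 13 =-0.85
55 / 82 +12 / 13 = 1699 / 1066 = 1.59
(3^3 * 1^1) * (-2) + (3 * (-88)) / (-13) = -438 / 13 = -33.69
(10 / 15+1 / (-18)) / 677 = 11 / 12186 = 0.00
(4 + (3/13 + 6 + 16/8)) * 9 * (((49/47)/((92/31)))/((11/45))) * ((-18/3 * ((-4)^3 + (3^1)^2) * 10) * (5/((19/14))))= 513534026250/267007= 1923297.99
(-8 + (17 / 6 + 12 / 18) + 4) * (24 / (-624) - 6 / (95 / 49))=7739 / 4940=1.57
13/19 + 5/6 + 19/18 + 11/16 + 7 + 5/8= 29783/2736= 10.89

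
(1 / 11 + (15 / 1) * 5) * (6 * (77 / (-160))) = -8673 / 40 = -216.82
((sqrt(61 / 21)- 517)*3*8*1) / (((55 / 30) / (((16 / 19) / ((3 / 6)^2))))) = -433152 / 19 + 3072*sqrt(1281) / 1463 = -22722.32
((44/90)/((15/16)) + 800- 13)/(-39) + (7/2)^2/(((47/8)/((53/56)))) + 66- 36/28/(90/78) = 1616691913/34643700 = 46.67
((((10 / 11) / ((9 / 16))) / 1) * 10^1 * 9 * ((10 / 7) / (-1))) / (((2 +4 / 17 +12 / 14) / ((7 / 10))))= -11900 / 253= -47.04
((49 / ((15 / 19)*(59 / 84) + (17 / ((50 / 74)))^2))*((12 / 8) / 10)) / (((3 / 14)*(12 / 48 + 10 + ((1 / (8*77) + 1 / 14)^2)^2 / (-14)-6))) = 22989877333305344000 / 1804815416496153323429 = 0.01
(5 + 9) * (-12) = -168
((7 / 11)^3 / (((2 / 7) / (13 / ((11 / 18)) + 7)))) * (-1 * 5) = -3733555 / 29282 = -127.50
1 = 1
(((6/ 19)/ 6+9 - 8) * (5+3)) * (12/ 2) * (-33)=-31680/ 19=-1667.37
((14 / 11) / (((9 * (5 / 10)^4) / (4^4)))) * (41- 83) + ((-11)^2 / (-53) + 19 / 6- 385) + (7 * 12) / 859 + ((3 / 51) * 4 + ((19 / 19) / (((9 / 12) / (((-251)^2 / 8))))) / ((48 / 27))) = -5123166941729 / 272433568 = -18805.20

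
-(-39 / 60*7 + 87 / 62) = 1951 / 620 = 3.15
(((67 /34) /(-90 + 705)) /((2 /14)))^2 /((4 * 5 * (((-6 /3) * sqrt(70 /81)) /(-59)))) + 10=1853957 * sqrt(70) /19432360000 + 10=10.00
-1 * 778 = -778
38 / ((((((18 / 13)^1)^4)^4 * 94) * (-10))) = -12642915574480416979 / 57076579615399298334720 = -0.00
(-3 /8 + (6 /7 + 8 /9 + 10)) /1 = 11.37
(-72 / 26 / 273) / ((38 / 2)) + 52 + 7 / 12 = 14182843 / 269724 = 52.58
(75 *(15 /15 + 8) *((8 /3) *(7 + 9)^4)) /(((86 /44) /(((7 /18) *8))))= 8074035200 /43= 187768260.47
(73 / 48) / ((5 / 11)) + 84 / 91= 13319 / 3120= 4.27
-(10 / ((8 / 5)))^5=-9765625 / 1024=-9536.74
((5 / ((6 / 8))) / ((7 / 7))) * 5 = 100 / 3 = 33.33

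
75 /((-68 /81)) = -6075 /68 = -89.34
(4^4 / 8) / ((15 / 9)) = 96 / 5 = 19.20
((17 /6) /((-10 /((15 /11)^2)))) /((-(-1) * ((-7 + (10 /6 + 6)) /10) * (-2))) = 3825 /968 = 3.95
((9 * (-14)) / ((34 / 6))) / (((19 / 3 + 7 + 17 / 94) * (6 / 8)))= -142128 / 64787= -2.19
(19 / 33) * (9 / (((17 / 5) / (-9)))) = -2565 / 187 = -13.72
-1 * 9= -9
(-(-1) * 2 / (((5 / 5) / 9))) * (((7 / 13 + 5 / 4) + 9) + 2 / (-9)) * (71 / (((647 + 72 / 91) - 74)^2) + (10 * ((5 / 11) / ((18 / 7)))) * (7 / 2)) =122341645758661 / 103966957380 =1176.74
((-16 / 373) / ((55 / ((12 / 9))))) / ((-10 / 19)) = 608 / 307725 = 0.00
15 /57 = 5 /19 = 0.26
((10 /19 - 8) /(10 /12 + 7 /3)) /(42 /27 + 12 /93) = -118854 /84835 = -1.40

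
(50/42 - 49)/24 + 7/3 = 43/126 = 0.34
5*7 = 35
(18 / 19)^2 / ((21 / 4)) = 432 / 2527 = 0.17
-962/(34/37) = -17797/17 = -1046.88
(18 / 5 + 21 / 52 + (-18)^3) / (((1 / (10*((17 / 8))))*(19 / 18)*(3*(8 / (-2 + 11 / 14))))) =1313746893 / 221312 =5936.18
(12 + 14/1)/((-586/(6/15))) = -26/1465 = -0.02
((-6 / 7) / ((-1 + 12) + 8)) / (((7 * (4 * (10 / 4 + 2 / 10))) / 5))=-25 / 8379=-0.00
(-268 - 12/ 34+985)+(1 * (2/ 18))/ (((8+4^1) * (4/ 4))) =1315781/ 1836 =716.66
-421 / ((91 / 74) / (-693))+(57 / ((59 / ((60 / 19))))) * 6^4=185003154 / 767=241203.59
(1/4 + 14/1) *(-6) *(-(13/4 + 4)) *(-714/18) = -196707/8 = -24588.38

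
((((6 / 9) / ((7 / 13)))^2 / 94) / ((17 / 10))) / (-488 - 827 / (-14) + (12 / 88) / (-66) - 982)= -1635920 / 240622588521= -0.00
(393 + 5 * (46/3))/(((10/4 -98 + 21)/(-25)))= 157.61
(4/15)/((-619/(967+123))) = -872/1857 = -0.47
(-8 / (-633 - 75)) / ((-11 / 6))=-4 / 649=-0.01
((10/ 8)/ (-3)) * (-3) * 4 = 5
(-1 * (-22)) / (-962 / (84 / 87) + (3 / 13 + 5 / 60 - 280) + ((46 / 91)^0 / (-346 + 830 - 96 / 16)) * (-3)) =-5741736 / 333033559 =-0.02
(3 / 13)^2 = 9 / 169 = 0.05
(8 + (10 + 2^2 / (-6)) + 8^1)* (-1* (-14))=1064 / 3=354.67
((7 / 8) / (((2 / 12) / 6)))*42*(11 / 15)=4851 / 5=970.20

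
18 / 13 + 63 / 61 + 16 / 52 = 2161 / 793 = 2.73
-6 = -6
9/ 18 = 1/ 2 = 0.50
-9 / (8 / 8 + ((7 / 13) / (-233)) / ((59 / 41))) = -1608399 / 178424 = -9.01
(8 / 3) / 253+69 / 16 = 52499 / 12144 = 4.32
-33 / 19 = -1.74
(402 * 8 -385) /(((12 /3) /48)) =33972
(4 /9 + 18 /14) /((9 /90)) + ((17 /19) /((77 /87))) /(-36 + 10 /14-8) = 22977751 /1329867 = 17.28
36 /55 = 0.65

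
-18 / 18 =-1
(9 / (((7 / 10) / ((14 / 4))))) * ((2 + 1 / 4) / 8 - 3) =-3915 / 32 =-122.34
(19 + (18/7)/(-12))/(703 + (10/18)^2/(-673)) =14336919/536516596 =0.03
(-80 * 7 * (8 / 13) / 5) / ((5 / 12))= -10752 / 65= -165.42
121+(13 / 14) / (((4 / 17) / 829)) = 189985 / 56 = 3392.59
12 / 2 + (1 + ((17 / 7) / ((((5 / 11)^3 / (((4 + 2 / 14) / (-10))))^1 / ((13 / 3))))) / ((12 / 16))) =-15131383 / 275625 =-54.90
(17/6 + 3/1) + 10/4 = 25/3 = 8.33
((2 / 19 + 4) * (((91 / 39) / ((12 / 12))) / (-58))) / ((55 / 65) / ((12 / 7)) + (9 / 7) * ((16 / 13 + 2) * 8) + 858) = -14196 / 76649059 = -0.00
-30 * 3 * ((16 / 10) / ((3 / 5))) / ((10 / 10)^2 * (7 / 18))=-4320 / 7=-617.14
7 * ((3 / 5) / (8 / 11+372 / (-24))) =-462 / 1625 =-0.28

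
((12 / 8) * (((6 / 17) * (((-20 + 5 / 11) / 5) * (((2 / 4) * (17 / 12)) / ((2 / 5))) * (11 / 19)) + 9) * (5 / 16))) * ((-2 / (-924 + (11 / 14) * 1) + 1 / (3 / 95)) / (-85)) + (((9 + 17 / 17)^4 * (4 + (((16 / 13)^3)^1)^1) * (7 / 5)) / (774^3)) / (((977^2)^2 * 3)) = -492805601221897998320728864021811 / 371993628177251136552772702483200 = -1.32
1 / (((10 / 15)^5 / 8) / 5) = 303.75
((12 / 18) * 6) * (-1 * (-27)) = 108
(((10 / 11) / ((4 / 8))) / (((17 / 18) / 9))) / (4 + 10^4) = 810 / 467687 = 0.00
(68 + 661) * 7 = 5103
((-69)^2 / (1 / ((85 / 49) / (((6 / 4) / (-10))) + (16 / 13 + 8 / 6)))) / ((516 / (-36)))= 1904400 / 637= 2989.64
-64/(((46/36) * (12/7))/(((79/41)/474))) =-112/943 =-0.12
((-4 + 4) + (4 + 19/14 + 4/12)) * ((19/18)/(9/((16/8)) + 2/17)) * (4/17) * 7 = 9082/4239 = 2.14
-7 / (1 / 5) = -35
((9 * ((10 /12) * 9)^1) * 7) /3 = 315 /2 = 157.50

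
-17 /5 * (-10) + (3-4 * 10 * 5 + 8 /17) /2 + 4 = -2049 /34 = -60.26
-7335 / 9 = -815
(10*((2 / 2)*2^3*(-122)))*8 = -78080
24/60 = 2/5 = 0.40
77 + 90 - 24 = 143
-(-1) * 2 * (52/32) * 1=13/4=3.25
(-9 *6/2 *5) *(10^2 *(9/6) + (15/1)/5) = -20655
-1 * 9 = -9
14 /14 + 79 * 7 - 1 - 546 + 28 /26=105 /13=8.08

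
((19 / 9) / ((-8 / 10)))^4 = 48.49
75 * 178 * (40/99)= 178000/33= 5393.94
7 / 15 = 0.47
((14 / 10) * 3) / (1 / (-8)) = -168 / 5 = -33.60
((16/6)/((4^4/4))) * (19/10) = 0.08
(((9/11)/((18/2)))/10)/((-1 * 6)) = -1/660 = -0.00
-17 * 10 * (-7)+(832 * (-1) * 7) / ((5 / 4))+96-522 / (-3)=-3199.20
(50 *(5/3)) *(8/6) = 1000/9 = 111.11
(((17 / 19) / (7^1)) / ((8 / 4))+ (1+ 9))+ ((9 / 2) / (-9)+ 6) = 2070 / 133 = 15.56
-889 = -889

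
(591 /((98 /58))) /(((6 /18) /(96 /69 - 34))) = -38562750 /1127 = -34217.17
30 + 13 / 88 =2653 / 88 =30.15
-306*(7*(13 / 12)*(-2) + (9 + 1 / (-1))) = 2193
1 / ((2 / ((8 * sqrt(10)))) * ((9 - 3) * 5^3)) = 2 * sqrt(10) / 375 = 0.02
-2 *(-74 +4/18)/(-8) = -166/9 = -18.44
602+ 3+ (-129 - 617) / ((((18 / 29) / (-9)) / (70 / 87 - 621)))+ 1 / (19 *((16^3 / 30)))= -783070769107 / 116736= -6708048.67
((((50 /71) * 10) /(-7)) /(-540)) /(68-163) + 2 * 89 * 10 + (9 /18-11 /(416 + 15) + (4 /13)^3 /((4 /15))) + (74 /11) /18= 9459263028321035 /5311335823794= 1780.96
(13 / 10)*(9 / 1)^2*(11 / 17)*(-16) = -92664 / 85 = -1090.16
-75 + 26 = -49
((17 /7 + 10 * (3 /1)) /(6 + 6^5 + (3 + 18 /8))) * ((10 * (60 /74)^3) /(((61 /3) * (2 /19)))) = 776340000 /74857384091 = 0.01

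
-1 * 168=-168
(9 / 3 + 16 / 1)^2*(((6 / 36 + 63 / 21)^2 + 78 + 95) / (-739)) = -2378629 / 26604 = -89.41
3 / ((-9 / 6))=-2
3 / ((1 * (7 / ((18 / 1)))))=54 / 7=7.71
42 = 42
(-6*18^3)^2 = 1224440064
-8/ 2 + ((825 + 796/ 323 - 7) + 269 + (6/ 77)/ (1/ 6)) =27008213/ 24871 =1085.93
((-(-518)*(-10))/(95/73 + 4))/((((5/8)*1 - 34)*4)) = 756280/103329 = 7.32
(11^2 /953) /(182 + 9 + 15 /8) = 968 /1470479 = 0.00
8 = 8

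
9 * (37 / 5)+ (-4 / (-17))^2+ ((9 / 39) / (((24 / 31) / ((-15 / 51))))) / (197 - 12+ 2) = 110185873 / 1653080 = 66.65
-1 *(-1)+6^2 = 37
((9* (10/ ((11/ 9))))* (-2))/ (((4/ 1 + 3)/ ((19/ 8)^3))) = -2777895/ 9856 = -281.85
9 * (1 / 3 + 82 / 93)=339 / 31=10.94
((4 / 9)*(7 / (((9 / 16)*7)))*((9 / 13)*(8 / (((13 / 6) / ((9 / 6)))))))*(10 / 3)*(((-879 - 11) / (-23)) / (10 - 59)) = -4556800 / 571389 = -7.97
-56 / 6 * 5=-140 / 3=-46.67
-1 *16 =-16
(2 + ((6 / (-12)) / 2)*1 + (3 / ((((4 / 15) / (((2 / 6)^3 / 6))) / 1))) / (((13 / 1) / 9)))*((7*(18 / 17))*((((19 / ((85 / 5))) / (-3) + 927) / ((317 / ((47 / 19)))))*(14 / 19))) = 1795780371 / 25290577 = 71.01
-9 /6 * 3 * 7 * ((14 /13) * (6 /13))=-2646 /169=-15.66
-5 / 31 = -0.16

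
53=53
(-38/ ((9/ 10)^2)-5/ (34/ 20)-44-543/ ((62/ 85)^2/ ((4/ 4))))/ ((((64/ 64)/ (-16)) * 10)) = 11798005694/ 6616485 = 1783.12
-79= -79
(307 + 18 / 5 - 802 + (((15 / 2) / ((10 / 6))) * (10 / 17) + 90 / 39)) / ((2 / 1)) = -268761 / 1105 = -243.22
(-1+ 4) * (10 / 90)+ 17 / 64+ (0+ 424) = 81523 / 192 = 424.60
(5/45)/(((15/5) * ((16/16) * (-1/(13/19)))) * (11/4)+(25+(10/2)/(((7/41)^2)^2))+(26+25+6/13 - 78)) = 124852/6597003177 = 0.00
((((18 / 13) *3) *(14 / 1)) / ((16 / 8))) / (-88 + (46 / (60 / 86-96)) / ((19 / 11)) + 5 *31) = 7357959 / 16883737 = 0.44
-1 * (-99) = 99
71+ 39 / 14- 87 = -185 / 14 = -13.21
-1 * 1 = -1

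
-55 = -55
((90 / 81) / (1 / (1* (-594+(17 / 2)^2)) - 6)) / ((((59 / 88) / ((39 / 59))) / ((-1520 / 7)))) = 18145212800 / 457831563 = 39.63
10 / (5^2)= 2 / 5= 0.40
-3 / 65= -0.05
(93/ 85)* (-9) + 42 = 2733/ 85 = 32.15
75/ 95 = 15/ 19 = 0.79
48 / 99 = 16 / 33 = 0.48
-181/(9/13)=-261.44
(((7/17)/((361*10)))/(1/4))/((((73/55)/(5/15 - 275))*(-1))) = 126896/1344003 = 0.09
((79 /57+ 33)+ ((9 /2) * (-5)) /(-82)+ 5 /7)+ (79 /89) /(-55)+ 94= 41434720861 /320309220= 129.36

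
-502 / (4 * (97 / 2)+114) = -251 / 154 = -1.63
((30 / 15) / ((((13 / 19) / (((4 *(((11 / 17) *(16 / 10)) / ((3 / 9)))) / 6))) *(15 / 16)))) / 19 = 0.34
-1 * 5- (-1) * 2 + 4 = 1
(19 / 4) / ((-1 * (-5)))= 19 / 20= 0.95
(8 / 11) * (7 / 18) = 28 / 99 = 0.28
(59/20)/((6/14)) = 413/60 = 6.88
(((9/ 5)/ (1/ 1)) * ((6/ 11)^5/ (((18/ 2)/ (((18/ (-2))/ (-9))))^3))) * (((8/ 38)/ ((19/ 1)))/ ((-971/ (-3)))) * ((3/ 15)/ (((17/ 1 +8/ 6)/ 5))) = 0.00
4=4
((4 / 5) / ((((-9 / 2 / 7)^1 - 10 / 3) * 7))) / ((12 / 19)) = -38 / 835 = -0.05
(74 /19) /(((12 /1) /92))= 1702 /57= 29.86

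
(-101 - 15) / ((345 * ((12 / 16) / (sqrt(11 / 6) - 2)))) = 928 / 1035 - 232 * sqrt(66) / 3105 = 0.29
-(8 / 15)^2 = -64 / 225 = -0.28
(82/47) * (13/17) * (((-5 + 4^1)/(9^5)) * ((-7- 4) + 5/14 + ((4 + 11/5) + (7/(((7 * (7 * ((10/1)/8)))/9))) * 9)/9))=2997059/14861747565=0.00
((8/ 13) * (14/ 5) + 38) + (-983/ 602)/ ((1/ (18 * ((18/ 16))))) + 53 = 9337521/ 156520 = 59.66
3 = 3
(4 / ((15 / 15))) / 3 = 4 / 3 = 1.33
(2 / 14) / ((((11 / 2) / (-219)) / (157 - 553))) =15768 / 7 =2252.57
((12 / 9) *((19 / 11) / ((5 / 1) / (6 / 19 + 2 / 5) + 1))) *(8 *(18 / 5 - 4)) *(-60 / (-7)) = -330752 / 41811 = -7.91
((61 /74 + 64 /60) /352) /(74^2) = 2099 /2139582720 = 0.00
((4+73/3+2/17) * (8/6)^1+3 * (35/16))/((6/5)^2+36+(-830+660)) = -2723225/8112672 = -0.34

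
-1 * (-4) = 4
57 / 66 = 19 / 22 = 0.86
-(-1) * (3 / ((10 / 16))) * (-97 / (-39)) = 776 / 65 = 11.94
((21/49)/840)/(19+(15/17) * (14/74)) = 629/23629760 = 0.00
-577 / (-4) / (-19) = -577 / 76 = -7.59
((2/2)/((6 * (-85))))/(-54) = 1/27540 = 0.00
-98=-98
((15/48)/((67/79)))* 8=395/134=2.95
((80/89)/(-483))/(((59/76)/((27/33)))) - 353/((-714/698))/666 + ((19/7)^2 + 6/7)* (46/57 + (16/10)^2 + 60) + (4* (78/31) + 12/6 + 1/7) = 17382250711846883399/32558045684229450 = 533.88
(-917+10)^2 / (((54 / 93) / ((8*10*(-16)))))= -16321356160 / 9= -1813484017.78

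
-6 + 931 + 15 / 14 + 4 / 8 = 6486 / 7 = 926.57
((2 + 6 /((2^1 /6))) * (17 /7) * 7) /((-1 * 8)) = -85 /2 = -42.50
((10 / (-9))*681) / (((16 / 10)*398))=-5675 / 4776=-1.19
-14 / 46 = -7 / 23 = -0.30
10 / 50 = 1 / 5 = 0.20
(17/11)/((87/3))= 17/319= 0.05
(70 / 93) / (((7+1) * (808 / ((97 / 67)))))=3395 / 20138592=0.00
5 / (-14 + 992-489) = 5 / 489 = 0.01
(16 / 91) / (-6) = -8 / 273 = -0.03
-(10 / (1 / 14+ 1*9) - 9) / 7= 1003 / 889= 1.13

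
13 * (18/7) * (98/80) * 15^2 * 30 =276412.50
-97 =-97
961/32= 30.03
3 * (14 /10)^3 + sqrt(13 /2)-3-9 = -471 /125 + sqrt(26) /2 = -1.22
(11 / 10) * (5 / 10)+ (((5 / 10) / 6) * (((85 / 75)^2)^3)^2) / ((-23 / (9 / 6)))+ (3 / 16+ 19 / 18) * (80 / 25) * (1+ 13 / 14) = 1369831565530797923 / 167113283203125000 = 8.20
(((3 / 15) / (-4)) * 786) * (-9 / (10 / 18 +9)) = 31833 / 860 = 37.02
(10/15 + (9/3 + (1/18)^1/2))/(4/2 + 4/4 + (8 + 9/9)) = 133/432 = 0.31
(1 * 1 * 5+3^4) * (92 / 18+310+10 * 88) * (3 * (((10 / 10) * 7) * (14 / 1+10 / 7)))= 33300576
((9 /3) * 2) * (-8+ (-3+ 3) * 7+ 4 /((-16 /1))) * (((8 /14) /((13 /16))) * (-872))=2762496 /91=30357.10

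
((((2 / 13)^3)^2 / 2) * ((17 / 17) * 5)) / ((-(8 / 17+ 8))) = -170 / 43441281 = -0.00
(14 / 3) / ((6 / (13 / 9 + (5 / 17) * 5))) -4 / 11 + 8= 9.90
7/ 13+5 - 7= -19/ 13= -1.46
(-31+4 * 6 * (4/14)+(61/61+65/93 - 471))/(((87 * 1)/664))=-213298048/56637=-3766.05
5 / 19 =0.26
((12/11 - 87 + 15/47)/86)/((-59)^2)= -375/1311629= -0.00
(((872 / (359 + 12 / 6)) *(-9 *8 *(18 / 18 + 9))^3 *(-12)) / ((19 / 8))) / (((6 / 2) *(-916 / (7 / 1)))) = -18226446336000 / 1570711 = -11603946.45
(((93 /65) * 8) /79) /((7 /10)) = 1488 /7189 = 0.21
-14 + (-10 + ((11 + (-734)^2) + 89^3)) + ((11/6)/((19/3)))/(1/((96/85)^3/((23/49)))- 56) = 57034422591128000/45858223471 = 1243711.99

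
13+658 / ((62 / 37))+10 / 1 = 12886 / 31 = 415.68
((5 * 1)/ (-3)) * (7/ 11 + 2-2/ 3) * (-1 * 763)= 247975/ 99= 2504.80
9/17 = 0.53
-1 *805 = -805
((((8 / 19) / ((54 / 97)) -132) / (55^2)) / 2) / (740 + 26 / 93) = -521792 / 17806157325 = -0.00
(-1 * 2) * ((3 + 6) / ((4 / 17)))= -153 / 2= -76.50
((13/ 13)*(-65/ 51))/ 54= -65/ 2754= -0.02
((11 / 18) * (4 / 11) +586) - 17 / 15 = 26329 / 45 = 585.09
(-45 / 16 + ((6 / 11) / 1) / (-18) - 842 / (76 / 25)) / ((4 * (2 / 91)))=-3182.91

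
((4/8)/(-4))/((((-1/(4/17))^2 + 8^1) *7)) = -2/2919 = -0.00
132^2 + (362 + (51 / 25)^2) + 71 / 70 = 155672789 / 8750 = 17791.18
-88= -88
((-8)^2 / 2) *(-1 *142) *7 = -31808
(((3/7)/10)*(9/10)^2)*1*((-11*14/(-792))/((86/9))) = 243/344000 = 0.00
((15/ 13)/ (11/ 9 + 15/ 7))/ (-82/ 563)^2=16.16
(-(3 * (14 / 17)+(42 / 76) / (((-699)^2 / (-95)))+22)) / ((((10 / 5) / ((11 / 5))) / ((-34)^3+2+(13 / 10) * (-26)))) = 293160323814281 / 276873900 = 1058822.53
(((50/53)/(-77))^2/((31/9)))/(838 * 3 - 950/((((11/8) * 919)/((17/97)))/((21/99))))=3008576250/173553682558433723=0.00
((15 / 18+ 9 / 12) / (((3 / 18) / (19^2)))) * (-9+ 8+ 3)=6859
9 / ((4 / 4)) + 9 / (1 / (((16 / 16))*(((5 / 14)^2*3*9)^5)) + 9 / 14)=22.96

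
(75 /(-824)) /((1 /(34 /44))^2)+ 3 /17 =827973 /6779872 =0.12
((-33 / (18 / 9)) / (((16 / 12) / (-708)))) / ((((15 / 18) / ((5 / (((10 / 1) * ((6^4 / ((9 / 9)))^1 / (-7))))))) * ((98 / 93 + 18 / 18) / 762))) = -160972119 / 15280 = -10534.82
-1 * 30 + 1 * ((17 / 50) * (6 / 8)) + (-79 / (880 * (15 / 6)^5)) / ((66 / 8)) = -1349684431 / 45375000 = -29.75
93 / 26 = 3.58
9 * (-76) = -684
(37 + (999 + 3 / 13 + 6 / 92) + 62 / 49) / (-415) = -30402621 / 12160330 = -2.50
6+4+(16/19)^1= 206/19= 10.84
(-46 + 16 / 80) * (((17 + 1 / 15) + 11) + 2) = -103279 / 75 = -1377.05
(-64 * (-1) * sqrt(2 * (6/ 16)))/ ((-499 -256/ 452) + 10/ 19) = -68704 * sqrt(3)/ 1071439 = -0.11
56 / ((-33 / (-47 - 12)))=3304 / 33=100.12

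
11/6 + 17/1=113/6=18.83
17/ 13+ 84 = 1109/ 13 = 85.31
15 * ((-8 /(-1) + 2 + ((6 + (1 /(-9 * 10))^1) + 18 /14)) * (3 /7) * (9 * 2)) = 97947 /49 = 1998.92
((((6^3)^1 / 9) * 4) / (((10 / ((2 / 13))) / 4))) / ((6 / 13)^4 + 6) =140608 / 143885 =0.98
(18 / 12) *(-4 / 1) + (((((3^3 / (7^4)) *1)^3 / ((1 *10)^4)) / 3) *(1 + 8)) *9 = -830477231528559 / 138412872010000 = -6.00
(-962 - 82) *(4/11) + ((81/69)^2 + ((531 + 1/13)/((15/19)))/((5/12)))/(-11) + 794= 505828809/1891175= 267.47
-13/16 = -0.81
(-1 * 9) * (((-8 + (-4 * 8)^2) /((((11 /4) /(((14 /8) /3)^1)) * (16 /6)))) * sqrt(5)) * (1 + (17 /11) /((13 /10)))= -2504313 * sqrt(5) /1573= -3559.96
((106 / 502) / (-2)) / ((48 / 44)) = -583 / 6024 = -0.10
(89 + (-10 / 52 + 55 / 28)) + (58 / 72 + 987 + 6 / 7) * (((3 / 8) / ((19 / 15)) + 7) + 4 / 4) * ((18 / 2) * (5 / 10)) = 36999.76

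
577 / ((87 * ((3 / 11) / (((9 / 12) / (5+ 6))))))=577 / 348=1.66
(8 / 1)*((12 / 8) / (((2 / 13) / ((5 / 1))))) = 390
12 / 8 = 3 / 2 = 1.50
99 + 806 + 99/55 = 4534/5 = 906.80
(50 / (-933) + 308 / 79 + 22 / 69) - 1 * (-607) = 1036082467 / 1695261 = 611.16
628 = 628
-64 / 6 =-32 / 3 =-10.67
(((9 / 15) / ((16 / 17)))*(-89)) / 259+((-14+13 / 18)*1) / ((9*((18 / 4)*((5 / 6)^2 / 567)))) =-27754343 / 103600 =-267.90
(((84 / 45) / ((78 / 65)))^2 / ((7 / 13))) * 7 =2548 / 81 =31.46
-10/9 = -1.11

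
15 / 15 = 1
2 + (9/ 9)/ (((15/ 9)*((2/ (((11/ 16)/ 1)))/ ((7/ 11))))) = 341/ 160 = 2.13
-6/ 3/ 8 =-1/ 4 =-0.25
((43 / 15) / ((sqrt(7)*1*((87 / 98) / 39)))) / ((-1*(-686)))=559*sqrt(7) / 21315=0.07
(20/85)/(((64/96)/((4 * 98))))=2352/17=138.35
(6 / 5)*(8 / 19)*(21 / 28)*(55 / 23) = 0.91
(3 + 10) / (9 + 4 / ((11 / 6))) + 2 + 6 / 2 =758 / 123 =6.16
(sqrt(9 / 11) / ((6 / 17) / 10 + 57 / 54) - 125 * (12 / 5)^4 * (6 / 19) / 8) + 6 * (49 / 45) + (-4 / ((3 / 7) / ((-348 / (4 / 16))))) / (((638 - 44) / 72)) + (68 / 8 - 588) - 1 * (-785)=4590 * sqrt(11) / 18359 + 10176937 / 6270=1623.95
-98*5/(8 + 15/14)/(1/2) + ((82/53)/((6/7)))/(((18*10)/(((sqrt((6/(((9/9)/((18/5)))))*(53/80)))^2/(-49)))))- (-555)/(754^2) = -27300631688203/252705362000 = -108.03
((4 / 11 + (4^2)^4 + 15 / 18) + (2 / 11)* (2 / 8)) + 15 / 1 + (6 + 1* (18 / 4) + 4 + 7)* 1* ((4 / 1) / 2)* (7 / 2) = 4336381 / 66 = 65702.74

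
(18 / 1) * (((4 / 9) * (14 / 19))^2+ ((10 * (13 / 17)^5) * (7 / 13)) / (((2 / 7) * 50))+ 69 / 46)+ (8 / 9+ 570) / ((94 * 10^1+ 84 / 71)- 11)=5300875181917718 / 169257766611055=31.32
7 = 7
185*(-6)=-1110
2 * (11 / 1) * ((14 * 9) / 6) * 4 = 1848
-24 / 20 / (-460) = 3 / 1150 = 0.00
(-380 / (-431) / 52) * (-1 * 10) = -950 / 5603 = -0.17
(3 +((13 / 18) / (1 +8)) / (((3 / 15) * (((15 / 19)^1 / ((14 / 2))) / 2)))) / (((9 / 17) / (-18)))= -83572 / 243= -343.92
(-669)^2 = 447561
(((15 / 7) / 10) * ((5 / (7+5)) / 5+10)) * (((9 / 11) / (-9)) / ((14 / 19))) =-209 / 784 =-0.27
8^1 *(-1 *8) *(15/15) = -64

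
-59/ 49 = -1.20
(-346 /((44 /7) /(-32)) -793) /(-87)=-3551 /319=-11.13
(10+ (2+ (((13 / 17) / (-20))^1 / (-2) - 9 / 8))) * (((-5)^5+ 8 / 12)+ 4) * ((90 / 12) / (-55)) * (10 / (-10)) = -394013 / 85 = -4635.45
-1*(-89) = 89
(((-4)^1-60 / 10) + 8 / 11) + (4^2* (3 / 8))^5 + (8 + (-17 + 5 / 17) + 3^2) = 1452433 / 187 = 7767.02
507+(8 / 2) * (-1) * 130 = -13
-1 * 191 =-191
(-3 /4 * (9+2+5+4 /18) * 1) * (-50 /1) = 1825 /3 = 608.33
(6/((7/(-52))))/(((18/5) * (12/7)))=-65/9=-7.22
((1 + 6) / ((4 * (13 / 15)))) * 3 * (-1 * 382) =-60165 / 26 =-2314.04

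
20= 20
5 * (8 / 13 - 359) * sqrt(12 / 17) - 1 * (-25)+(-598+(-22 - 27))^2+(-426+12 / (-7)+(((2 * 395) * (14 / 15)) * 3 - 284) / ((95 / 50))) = 55756396 / 133 - 46590 * sqrt(51) / 221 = 417715.51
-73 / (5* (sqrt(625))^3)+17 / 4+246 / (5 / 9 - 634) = 6878100933 / 1781562500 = 3.86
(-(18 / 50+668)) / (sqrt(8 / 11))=-16709 *sqrt(22) / 100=-783.72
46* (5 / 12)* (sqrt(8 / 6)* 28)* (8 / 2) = 12880* sqrt(3) / 9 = 2478.76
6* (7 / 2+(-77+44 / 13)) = -5469 / 13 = -420.69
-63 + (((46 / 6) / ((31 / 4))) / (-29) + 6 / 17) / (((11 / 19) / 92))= -6221093 / 504339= -12.34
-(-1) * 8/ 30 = 4/ 15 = 0.27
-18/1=-18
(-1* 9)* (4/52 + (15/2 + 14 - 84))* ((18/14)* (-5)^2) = 3286575/182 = 18058.10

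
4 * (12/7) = 48/7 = 6.86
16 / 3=5.33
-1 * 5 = -5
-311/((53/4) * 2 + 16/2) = -622/69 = -9.01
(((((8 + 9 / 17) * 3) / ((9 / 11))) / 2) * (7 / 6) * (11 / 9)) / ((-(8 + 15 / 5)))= -2.03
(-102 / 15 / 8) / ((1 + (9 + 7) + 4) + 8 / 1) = -17 / 580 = -0.03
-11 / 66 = -1 / 6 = -0.17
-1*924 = -924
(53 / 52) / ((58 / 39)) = 159 / 232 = 0.69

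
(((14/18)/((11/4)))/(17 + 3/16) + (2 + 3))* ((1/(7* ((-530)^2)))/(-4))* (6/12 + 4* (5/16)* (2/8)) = -1775449/3426081120000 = -0.00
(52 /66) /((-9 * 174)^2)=0.00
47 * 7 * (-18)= -5922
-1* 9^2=-81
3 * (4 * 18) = 216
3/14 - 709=-9923/14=-708.79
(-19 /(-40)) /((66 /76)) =361 /660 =0.55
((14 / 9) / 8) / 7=0.03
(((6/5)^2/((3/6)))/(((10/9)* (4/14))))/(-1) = -1134/125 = -9.07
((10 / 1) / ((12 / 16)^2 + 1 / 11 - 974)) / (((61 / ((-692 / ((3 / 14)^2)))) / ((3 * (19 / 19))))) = 238712320 / 31349547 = 7.61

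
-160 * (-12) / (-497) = -1920 / 497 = -3.86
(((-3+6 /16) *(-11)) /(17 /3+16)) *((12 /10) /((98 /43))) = 12771 /18200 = 0.70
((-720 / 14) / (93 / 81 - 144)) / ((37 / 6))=58320 / 998963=0.06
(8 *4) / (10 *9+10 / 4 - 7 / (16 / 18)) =256 / 677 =0.38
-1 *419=-419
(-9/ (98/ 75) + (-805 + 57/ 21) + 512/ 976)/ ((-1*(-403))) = -4834103/ 2409134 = -2.01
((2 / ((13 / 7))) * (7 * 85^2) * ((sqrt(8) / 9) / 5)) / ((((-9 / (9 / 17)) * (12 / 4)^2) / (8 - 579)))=9512860 * sqrt(2) / 1053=12776.08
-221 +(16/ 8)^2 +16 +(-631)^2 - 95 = 397865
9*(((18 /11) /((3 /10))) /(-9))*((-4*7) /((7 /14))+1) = 300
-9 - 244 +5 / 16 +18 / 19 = -76529 / 304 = -251.74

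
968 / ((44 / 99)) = 2178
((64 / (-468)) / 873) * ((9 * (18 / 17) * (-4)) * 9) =1152 / 21437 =0.05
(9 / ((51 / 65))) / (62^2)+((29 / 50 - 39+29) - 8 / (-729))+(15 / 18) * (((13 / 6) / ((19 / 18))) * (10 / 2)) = -19311295079 / 22628378700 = -0.85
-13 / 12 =-1.08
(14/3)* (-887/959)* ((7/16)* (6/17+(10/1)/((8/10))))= -2713333/111792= -24.27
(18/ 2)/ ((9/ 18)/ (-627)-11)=-11286/ 13795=-0.82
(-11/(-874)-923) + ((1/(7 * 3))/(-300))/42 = -106725219737/115630200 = -922.99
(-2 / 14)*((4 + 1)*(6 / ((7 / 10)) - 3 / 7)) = -285 / 49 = -5.82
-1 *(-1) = 1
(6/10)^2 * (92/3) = 276/25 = 11.04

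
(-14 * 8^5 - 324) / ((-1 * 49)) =459076 / 49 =9368.90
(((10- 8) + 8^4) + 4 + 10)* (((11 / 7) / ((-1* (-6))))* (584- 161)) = 3188856 / 7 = 455550.86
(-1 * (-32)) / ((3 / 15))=160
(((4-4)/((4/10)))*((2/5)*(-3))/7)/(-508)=0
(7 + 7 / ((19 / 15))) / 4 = 3.13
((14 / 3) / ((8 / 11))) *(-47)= -3619 / 12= -301.58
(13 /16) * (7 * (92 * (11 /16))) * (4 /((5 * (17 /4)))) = 23023 /340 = 67.71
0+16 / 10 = 1.60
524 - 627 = -103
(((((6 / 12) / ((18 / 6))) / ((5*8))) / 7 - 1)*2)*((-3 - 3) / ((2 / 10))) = 1679 / 28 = 59.96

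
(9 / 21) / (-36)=-1 / 84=-0.01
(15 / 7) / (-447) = -5 / 1043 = -0.00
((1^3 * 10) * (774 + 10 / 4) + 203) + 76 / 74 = 294854 / 37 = 7969.03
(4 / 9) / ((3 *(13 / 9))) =4 / 39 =0.10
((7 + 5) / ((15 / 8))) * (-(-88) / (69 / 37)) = 104192 / 345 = 302.01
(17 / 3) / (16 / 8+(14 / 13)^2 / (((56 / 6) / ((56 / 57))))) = 54587 / 20442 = 2.67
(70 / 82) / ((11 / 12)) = 420 / 451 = 0.93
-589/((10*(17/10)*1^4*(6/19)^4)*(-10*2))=76759069/440640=174.20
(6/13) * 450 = 2700/13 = 207.69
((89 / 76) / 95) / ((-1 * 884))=-89 / 6382480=-0.00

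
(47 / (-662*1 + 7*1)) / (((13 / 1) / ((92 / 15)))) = -4324 / 127725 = -0.03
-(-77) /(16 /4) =77 /4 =19.25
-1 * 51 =-51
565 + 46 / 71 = 40161 / 71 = 565.65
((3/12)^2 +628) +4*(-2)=9921/16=620.06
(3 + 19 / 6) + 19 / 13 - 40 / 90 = 1681 / 234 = 7.18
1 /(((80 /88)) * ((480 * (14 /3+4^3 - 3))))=11 /315200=0.00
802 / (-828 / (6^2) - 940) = -802 / 963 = -0.83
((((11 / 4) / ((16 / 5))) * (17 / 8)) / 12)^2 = 0.02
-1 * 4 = -4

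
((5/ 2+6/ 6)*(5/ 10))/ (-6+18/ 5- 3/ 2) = -35/ 78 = -0.45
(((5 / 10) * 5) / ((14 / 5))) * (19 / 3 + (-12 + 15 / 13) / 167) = 5.60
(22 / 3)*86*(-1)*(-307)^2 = -178319108 / 3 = -59439702.67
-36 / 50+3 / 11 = -123 / 275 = -0.45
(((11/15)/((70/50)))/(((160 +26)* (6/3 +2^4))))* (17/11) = 17/70308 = 0.00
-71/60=-1.18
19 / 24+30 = 739 / 24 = 30.79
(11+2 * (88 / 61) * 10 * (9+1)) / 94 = 18271 / 5734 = 3.19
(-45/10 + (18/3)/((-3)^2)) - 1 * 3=-41/6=-6.83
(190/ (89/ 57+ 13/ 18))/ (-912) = -285/ 3124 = -0.09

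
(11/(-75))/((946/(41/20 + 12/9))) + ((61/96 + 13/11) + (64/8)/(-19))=451539917/323532000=1.40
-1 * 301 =-301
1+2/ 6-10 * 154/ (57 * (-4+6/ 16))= 8.79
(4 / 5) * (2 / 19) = 0.08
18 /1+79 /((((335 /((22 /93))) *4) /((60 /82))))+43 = 5195446 /85157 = 61.01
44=44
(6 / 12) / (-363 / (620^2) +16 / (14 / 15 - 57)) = -161640200 / 92561283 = -1.75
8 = 8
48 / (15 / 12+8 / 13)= 2496 / 97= 25.73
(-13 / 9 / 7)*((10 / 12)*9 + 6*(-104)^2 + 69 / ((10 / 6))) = -13401.33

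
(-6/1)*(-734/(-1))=-4404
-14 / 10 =-7 / 5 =-1.40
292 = 292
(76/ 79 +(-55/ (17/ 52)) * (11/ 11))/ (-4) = 56162/ 1343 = 41.82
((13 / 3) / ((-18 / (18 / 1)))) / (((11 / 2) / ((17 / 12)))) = -221 / 198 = -1.12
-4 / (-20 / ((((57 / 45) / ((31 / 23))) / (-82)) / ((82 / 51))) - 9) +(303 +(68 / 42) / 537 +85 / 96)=2278503965511281 / 7497865833696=303.89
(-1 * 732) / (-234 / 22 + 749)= -4026 / 4061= -0.99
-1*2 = -2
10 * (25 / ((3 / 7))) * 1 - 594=-32 / 3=-10.67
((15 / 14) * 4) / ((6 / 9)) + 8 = 101 / 7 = 14.43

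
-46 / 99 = -0.46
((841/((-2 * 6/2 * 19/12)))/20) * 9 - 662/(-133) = -34.86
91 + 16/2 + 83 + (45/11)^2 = 24047/121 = 198.74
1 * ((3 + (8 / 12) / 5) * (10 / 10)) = 47 / 15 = 3.13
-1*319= -319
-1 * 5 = -5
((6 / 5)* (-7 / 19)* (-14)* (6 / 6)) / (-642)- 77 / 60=-157717 / 121980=-1.29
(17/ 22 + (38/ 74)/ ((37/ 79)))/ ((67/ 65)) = 3659175/ 2017906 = 1.81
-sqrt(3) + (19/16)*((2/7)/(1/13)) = 247/56 - sqrt(3) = 2.68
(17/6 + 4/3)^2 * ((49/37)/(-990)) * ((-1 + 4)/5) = -1225/87912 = -0.01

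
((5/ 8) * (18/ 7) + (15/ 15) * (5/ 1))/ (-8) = -185/ 224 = -0.83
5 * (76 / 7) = 380 / 7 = 54.29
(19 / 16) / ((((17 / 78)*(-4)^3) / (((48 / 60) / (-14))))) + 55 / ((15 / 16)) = 26810543 / 456960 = 58.67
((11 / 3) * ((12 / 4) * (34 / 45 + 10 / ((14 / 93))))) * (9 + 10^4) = 2330025137 / 315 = 7396905.20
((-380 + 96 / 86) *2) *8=-260672 / 43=-6062.14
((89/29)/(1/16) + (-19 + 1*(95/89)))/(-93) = -80452/240033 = -0.34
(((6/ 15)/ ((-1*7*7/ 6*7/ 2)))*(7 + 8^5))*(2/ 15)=-20976/ 343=-61.15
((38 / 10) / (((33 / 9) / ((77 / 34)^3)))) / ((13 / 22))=26022381 / 1277380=20.37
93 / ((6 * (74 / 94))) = 1457 / 74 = 19.69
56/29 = 1.93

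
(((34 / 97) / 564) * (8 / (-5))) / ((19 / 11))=-748 / 1299315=-0.00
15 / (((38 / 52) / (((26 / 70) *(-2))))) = -2028 / 133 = -15.25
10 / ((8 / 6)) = 15 / 2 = 7.50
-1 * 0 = 0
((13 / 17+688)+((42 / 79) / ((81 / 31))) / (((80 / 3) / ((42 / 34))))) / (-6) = -111002839 / 966960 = -114.80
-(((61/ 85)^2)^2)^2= -191707312997281/ 2724905250390625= -0.07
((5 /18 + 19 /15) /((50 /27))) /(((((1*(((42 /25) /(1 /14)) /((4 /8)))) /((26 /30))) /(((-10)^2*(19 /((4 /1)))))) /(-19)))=-138.67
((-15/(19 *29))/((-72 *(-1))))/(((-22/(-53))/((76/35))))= -0.00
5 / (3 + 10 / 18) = 45 / 32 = 1.41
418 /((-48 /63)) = -4389 /8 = -548.62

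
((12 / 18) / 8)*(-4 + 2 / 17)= -11 / 34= -0.32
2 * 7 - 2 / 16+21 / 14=123 / 8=15.38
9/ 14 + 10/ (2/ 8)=569/ 14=40.64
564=564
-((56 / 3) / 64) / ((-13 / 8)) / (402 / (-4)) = -14 / 7839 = -0.00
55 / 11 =5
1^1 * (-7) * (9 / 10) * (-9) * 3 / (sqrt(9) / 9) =5103 / 10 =510.30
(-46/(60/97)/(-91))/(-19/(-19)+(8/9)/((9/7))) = 60237/124670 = 0.48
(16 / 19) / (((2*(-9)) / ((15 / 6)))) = -20 / 171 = -0.12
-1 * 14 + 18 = 4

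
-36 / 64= -9 / 16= -0.56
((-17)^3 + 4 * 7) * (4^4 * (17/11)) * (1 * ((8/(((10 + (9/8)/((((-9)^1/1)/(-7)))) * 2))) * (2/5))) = -272121856/957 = -284348.86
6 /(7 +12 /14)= 42 /55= 0.76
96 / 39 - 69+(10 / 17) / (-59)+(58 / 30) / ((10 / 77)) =-51.66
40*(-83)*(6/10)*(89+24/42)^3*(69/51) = -11293272111528/5831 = -1936764210.52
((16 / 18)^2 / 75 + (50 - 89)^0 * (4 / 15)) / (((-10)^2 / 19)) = 7999 / 151875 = 0.05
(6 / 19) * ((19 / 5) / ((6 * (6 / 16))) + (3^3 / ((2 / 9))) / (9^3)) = 167 / 285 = 0.59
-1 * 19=-19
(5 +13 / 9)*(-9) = -58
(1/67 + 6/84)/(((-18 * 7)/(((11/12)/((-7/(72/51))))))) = 99/781354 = 0.00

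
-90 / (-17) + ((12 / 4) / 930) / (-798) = 5.29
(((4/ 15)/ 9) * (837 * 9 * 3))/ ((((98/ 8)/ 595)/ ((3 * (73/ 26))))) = 24929208/ 91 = 273947.34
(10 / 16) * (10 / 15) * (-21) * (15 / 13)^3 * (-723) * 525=44837296875 / 8788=5102104.79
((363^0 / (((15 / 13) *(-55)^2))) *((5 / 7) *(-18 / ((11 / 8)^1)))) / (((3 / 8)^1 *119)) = -1664 / 27718075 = -0.00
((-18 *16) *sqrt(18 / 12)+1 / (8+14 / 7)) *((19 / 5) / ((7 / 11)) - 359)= 124487.24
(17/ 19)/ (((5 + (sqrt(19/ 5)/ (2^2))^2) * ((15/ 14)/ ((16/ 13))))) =60928/ 310479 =0.20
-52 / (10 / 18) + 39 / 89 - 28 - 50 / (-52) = -1390717 / 11570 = -120.20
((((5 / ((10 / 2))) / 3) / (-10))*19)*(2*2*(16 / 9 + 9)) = -3686 / 135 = -27.30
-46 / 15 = -3.07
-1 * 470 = -470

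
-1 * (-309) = 309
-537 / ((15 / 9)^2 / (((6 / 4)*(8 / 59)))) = -57996 / 1475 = -39.32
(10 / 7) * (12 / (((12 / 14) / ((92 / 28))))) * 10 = 4600 / 7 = 657.14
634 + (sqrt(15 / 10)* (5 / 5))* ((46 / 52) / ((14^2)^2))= 23* sqrt(6) / 1997632 + 634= 634.00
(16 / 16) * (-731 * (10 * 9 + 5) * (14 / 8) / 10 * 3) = -291669 / 8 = -36458.62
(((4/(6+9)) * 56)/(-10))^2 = 12544/5625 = 2.23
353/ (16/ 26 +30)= 4589/ 398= 11.53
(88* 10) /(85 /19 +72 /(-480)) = 334400 /1643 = 203.53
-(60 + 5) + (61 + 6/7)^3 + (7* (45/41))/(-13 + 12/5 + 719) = 1683754606907/7115878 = 236619.38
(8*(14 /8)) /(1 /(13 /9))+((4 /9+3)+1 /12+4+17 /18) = 1033 /36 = 28.69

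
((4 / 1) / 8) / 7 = 1 / 14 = 0.07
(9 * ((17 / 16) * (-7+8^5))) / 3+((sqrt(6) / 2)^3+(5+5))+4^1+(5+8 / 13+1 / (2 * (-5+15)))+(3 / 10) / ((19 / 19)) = 3 * sqrt(6) / 4+108623479 / 1040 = 104447.49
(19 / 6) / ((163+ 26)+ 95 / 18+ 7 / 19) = 1083 / 66569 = 0.02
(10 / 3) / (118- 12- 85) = 10 / 63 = 0.16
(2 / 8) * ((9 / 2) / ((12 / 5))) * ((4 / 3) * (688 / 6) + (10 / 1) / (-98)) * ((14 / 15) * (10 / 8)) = 336895 / 4032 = 83.56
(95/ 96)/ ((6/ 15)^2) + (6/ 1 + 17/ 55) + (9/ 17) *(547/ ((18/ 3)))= 21814801/ 359040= 60.76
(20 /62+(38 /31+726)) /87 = 7518 /899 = 8.36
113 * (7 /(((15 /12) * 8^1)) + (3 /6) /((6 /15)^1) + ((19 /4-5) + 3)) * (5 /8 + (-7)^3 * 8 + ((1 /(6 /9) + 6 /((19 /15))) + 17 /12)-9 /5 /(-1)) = -33105274051 /22800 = -1451985.70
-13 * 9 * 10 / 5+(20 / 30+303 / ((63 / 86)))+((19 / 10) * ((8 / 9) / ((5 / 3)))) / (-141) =13345118 / 74025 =180.28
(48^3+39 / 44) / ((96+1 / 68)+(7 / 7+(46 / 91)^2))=685033129599 / 602510095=1136.97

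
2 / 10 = 1 / 5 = 0.20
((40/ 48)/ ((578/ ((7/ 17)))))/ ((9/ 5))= 175/ 530604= 0.00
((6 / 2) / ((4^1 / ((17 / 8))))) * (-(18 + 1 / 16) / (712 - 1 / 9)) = -132651 / 3280384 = -0.04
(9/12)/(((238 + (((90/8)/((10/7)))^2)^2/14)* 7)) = 6144/29400833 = 0.00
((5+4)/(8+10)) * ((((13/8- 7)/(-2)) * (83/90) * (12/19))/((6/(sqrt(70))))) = 3569 * sqrt(70)/27360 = 1.09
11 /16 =0.69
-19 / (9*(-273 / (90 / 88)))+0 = 95 / 12012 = 0.01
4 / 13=0.31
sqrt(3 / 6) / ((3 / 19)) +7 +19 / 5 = 19 * sqrt(2) / 6 +54 / 5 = 15.28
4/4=1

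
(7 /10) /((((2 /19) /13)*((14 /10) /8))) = 494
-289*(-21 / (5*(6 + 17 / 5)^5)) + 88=20186153741 / 229345007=88.02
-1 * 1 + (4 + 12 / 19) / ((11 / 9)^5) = 194213 / 278179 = 0.70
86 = 86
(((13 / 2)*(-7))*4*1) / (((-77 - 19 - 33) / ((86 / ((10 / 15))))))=182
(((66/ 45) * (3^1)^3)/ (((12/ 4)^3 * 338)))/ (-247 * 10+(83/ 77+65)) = -847/ 469233570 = -0.00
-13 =-13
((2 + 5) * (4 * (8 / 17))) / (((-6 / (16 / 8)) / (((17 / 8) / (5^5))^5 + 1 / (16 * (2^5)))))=-0.01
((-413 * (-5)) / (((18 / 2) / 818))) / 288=844585 / 1296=651.69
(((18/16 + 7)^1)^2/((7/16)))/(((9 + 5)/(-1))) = -4225/392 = -10.78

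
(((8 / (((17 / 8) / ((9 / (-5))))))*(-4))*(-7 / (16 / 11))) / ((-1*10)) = 5544 / 425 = 13.04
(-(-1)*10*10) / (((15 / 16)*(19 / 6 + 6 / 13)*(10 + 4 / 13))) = 2.85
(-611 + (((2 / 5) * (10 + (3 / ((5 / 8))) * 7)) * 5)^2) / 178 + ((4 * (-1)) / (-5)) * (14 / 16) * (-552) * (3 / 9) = -398339 / 4450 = -89.51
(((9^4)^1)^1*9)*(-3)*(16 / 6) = -472392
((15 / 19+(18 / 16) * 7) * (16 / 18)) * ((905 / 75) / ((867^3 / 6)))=158918 / 185738593455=0.00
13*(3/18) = 13/6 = 2.17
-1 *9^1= -9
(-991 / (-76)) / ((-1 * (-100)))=991 / 7600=0.13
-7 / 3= -2.33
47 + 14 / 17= 813 / 17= 47.82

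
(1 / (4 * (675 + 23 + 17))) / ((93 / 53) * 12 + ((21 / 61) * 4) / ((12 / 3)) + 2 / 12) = 9699 / 598264810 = 0.00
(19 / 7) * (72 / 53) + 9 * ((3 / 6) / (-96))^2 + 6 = 14721395 / 1519616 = 9.69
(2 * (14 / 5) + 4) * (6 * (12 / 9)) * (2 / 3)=256 / 5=51.20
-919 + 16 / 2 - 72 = -983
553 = 553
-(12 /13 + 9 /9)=-25 /13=-1.92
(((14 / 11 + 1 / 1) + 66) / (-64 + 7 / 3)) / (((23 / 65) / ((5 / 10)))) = -29289 / 18722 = -1.56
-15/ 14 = -1.07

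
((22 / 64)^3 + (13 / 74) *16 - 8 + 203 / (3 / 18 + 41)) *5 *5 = -1627573375 / 299466752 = -5.43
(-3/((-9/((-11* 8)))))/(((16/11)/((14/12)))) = -847/36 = -23.53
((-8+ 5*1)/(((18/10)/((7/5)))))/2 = -7/6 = -1.17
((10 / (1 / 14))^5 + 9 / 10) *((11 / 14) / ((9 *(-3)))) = -5916064000099 / 3780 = -1565096296.32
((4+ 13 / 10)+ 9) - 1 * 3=113 / 10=11.30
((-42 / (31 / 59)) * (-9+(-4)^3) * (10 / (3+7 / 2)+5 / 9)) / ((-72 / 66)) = -81251555 / 7254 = -11200.93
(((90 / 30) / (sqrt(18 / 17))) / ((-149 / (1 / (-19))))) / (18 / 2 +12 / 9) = 3 *sqrt(34) / 175522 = 0.00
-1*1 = -1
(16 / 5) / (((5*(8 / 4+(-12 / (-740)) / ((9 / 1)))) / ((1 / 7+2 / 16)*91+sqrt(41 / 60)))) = 296*sqrt(615) / 27775+8658 / 1111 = 8.06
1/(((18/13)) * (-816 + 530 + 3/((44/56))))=-143/55872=-0.00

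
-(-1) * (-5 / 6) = -5 / 6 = -0.83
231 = 231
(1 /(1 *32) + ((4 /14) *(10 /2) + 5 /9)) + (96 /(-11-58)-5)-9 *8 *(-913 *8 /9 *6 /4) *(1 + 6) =28448234345 /46368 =613531.62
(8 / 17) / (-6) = -4 / 51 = -0.08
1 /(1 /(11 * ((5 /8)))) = 6.88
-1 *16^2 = -256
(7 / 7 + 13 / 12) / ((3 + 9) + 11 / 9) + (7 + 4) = 5311 / 476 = 11.16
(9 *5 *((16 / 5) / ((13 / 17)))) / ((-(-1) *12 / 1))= 204 / 13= 15.69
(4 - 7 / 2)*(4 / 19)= 2 / 19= 0.11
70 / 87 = 0.80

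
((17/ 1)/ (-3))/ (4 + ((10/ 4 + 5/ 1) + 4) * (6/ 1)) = -17/ 219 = -0.08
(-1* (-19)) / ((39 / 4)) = 76 / 39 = 1.95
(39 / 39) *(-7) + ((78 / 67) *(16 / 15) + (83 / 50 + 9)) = 16421 / 3350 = 4.90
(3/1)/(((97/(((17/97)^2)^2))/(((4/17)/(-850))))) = -1734/214683506425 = -0.00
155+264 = 419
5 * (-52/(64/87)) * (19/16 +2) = -288405/256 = -1126.58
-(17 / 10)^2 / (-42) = 289 / 4200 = 0.07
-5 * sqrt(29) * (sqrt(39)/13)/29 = -5 * sqrt(1131)/377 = -0.45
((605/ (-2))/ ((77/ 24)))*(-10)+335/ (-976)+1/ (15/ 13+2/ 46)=1153648029/ 1222928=943.35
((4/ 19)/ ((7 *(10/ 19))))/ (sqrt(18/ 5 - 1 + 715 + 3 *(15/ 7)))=2 *sqrt(886935)/ 886935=0.00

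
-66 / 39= -22 / 13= -1.69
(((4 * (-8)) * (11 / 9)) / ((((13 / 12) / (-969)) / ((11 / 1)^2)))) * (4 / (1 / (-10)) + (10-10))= -2201154560 / 13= -169319581.54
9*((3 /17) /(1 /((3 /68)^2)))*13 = 3159 /78608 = 0.04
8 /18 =4 /9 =0.44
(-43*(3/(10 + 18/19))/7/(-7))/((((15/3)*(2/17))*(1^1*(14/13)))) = 41667/109760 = 0.38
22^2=484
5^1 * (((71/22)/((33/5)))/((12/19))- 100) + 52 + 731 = 2499221/8712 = 286.87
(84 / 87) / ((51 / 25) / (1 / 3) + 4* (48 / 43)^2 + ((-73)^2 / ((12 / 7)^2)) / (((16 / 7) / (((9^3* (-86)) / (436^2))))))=-31493280358400 / 8172105408095481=-0.00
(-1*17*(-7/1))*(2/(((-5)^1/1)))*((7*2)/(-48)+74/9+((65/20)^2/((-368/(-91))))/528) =-377.73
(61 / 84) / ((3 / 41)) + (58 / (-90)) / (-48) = 150263 / 15120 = 9.94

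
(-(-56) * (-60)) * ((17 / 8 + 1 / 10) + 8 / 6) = -11956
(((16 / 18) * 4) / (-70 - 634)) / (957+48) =-1 / 198990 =-0.00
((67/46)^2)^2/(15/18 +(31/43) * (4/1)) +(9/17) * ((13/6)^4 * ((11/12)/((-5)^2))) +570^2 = 64034573471221557949/197089105953600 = 324901.64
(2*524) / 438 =2.39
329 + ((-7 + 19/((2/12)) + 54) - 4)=486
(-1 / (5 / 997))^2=994009 / 25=39760.36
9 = 9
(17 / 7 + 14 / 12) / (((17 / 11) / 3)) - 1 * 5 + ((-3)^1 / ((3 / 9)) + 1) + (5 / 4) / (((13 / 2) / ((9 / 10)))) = -36187 / 6188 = -5.85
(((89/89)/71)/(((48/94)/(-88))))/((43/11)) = -5687/9159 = -0.62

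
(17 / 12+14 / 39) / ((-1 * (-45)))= 277 / 7020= 0.04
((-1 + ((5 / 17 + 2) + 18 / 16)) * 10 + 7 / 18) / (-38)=-15043 / 23256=-0.65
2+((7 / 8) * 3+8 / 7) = 323 / 56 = 5.77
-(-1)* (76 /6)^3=54872 /27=2032.30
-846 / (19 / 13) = -10998 / 19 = -578.84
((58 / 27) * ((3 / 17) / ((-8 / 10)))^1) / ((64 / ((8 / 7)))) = -145 / 17136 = -0.01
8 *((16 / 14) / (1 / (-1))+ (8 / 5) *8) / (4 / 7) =816 / 5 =163.20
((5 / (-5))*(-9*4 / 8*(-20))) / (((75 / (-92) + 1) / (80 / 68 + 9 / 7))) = -2426040 / 2023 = -1199.23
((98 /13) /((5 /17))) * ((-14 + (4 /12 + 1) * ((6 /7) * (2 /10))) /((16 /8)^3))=-28679 /650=-44.12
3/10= 0.30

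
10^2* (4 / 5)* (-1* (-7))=560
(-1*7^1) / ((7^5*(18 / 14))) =-1 / 3087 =-0.00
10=10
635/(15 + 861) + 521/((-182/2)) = -398611/79716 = -5.00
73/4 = 18.25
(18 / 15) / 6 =1 / 5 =0.20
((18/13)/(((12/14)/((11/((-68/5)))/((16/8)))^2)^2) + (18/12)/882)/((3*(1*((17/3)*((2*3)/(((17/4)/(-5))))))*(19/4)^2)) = -68135614979/3540093898199040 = -0.00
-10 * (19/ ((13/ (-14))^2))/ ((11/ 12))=-446880/ 1859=-240.39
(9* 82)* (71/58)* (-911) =-823009.97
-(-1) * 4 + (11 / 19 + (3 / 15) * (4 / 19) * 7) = 463 / 95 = 4.87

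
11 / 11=1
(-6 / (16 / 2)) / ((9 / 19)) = -1.58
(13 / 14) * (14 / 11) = 13 / 11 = 1.18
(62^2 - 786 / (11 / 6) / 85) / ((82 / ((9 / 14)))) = 8076204 / 268345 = 30.10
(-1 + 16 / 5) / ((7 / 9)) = 99 / 35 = 2.83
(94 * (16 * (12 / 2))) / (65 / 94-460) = -848256 / 43175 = -19.65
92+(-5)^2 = 117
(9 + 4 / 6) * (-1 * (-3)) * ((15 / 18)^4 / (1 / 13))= 235625 / 1296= 181.81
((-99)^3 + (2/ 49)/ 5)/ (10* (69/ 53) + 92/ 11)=-138592656499/ 3054170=-45378.17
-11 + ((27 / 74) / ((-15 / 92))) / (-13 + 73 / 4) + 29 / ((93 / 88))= 1928719 / 120435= 16.01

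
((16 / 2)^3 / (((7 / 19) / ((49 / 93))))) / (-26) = -34048 / 1209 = -28.16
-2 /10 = -1 /5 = -0.20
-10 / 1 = -10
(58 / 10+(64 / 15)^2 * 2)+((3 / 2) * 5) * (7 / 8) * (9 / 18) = 327529 / 7200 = 45.49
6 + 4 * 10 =46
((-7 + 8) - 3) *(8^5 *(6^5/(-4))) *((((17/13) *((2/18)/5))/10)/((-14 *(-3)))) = 20054016/2275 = 8814.95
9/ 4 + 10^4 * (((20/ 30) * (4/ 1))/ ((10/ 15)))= 160009/ 4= 40002.25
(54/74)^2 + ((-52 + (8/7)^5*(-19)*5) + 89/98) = -10849901843/46017566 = -235.78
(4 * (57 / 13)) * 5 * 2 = 2280 / 13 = 175.38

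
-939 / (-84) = 313 / 28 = 11.18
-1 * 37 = -37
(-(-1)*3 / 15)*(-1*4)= -4 / 5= -0.80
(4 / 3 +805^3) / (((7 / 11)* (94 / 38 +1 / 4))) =1308323596844 / 4347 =300971611.88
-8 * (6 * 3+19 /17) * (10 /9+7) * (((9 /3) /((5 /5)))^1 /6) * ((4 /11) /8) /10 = -4745 /1683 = -2.82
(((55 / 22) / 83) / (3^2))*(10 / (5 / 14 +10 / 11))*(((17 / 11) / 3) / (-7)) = -170 / 87399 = -0.00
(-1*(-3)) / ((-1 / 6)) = -18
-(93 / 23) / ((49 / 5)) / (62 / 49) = -15 / 46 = -0.33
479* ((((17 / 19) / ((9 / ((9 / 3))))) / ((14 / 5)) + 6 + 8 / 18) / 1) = 7512157 / 2394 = 3137.91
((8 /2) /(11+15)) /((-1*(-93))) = 2 /1209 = 0.00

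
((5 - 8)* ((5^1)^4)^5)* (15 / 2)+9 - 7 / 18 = -19311904907226485 / 9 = -2145767211914053.89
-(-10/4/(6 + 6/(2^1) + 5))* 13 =65/28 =2.32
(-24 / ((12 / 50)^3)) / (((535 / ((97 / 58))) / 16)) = -2425000 / 27927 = -86.83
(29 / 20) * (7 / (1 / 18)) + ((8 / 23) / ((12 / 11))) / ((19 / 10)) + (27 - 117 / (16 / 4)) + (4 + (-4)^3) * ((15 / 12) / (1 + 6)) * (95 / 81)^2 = 22194819797 / 133800660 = 165.88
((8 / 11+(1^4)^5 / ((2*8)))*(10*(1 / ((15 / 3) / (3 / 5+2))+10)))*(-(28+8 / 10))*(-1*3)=1974078 / 275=7178.47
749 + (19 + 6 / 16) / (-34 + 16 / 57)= 371219 / 496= 748.43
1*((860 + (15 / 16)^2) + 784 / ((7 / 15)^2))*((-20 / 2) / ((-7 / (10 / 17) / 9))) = 256946625 / 7616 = 33737.74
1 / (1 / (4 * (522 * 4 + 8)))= 8384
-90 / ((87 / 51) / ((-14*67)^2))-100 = -1346164220 / 29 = -46419455.86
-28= -28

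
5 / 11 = 0.45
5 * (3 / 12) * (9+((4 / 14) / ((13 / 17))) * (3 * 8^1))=8175 / 364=22.46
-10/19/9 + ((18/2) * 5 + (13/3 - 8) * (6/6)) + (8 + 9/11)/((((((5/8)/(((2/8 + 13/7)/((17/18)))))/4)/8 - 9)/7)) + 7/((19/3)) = 40824717377/1149511077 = 35.51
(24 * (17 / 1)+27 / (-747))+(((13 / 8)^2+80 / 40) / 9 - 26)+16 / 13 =26497495 / 69056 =383.71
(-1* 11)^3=-1331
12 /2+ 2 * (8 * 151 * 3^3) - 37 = 65201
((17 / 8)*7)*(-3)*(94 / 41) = -16779 / 164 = -102.31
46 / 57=0.81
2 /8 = 1 /4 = 0.25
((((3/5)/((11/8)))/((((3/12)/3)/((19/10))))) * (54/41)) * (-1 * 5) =-147744/2255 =-65.52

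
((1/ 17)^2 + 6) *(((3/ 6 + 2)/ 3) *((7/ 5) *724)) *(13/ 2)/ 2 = 28577185/ 1734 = 16480.50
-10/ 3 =-3.33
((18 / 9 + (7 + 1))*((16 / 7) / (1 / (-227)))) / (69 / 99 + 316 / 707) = -121054560 / 26689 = -4535.75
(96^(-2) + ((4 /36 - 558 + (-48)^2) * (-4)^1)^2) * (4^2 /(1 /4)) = 4046212710409 /1296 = 3122077708.65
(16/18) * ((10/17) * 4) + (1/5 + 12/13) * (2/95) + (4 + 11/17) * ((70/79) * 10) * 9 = 352120838/944775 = 372.70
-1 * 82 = -82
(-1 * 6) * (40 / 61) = -3.93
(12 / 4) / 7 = 3 / 7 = 0.43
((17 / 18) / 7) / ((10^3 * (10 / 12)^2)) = 17 / 87500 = 0.00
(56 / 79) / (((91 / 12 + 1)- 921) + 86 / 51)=-11424 / 14677331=-0.00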